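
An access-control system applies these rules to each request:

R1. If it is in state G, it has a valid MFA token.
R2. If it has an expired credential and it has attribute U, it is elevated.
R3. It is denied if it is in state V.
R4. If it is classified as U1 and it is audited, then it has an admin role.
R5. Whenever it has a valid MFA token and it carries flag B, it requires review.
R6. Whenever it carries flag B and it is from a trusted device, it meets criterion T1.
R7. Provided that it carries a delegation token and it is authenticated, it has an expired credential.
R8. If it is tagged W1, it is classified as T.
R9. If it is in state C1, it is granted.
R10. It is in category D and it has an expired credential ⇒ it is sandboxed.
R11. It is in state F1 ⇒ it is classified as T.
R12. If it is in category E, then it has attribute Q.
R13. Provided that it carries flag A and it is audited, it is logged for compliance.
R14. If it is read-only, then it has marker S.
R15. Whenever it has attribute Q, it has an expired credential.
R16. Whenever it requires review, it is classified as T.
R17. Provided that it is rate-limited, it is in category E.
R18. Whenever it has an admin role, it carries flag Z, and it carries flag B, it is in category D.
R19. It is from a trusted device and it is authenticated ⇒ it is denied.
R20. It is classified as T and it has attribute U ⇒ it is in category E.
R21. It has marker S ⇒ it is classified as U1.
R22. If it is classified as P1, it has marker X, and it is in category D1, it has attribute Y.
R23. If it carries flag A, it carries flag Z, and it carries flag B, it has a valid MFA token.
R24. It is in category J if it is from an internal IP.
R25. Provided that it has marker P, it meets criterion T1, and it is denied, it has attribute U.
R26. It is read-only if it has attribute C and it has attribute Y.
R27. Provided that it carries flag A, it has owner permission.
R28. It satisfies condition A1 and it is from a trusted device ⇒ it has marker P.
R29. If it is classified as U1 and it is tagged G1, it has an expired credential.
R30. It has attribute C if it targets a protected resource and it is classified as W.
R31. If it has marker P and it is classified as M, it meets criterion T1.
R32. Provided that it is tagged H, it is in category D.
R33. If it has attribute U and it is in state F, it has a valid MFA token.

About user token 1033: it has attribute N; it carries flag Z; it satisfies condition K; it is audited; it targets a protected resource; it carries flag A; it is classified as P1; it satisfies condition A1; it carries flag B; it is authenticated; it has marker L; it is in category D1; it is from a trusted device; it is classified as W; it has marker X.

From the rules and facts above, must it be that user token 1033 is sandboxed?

By R6 (it carries flag B, it is from a trusted device): it meets criterion T1.
By R19 (it is from a trusted device, it is authenticated): it is denied.
By R22 (it is classified as P1, it has marker X, it is in category D1): it has attribute Y.
By R23 (it carries flag A, it carries flag Z, it carries flag B): it has a valid MFA token.
By R28 (it satisfies condition A1, it is from a trusted device): it has marker P.
By R30 (it targets a protected resource, it is classified as W): it has attribute C.
By R5 (it has a valid MFA token, it carries flag B): it requires review.
By R16 (it requires review): it is classified as T.
By R25 (it has marker P, it meets criterion T1, it is denied): it has attribute U.
By R26 (it has attribute C, it has attribute Y): it is read-only.
By R14 (it is read-only): it has marker S.
By R20 (it is classified as T, it has attribute U): it is in category E.
By R21 (it has marker S): it is classified as U1.
By R4 (it is classified as U1, it is audited): it has an admin role.
By R12 (it is in category E): it has attribute Q.
By R15 (it has attribute Q): it has an expired credential.
By R18 (it has an admin role, it carries flag Z, it carries flag B): it is in category D.
By R10 (it is in category D, it has an expired credential): it is sandboxed.

Yes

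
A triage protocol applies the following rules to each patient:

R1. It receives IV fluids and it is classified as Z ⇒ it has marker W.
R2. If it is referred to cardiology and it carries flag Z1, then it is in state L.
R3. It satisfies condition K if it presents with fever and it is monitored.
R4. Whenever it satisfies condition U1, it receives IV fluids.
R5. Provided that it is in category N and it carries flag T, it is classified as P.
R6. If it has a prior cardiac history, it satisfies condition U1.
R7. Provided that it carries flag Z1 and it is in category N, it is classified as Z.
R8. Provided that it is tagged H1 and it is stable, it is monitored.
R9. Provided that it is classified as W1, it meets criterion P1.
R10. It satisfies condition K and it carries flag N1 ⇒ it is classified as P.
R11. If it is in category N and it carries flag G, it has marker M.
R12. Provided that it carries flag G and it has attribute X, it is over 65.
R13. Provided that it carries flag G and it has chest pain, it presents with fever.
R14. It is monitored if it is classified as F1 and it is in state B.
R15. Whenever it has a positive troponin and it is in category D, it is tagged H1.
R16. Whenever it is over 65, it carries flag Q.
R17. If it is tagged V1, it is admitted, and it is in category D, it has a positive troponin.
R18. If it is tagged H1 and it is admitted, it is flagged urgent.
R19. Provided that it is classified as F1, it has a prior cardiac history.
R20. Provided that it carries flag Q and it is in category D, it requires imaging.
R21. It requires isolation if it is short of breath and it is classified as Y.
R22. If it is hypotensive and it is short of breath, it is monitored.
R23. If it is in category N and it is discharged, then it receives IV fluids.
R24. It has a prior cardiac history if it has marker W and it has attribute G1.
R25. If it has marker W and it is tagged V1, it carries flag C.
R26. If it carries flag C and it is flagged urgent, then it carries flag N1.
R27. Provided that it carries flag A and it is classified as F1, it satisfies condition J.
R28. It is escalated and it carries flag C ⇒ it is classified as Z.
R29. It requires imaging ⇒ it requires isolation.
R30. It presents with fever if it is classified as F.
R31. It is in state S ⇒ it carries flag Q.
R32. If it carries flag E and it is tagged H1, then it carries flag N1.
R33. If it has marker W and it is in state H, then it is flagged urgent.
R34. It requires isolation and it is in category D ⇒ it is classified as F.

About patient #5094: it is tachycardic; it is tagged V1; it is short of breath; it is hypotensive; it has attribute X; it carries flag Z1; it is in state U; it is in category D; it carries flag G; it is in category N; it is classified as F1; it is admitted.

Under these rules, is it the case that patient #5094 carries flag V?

Forward chaining from the given facts derives: is classified as Z, has marker M, is over 65, carries flag Q, has a positive troponin, has a prior cardiac history, requires imaging, is monitored, requires isolation, is classified as F, satisfies condition U1, is tagged H1, is flagged urgent, presents with fever, satisfies condition K, receives IV fluids, has marker W, carries flag C, carries flag N1, is classified as P.
No rule has "it carries flag V" as its conclusion, and it is not among the given facts.

No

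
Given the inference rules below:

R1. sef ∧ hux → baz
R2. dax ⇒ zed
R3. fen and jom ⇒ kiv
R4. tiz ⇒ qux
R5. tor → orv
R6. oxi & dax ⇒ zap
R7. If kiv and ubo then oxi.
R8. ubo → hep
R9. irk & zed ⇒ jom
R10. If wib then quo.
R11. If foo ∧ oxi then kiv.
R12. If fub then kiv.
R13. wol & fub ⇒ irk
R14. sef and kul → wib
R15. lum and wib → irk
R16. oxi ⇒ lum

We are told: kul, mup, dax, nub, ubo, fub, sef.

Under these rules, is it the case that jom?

zed  (by R2: dax)
kiv  (by R12: fub)
wib  (by R14: sef, kul)
oxi  (by R7: kiv, ubo)
lum  (by R16: oxi)
irk  (by R15: lum, wib)
jom  (by R9: irk, zed)

Yes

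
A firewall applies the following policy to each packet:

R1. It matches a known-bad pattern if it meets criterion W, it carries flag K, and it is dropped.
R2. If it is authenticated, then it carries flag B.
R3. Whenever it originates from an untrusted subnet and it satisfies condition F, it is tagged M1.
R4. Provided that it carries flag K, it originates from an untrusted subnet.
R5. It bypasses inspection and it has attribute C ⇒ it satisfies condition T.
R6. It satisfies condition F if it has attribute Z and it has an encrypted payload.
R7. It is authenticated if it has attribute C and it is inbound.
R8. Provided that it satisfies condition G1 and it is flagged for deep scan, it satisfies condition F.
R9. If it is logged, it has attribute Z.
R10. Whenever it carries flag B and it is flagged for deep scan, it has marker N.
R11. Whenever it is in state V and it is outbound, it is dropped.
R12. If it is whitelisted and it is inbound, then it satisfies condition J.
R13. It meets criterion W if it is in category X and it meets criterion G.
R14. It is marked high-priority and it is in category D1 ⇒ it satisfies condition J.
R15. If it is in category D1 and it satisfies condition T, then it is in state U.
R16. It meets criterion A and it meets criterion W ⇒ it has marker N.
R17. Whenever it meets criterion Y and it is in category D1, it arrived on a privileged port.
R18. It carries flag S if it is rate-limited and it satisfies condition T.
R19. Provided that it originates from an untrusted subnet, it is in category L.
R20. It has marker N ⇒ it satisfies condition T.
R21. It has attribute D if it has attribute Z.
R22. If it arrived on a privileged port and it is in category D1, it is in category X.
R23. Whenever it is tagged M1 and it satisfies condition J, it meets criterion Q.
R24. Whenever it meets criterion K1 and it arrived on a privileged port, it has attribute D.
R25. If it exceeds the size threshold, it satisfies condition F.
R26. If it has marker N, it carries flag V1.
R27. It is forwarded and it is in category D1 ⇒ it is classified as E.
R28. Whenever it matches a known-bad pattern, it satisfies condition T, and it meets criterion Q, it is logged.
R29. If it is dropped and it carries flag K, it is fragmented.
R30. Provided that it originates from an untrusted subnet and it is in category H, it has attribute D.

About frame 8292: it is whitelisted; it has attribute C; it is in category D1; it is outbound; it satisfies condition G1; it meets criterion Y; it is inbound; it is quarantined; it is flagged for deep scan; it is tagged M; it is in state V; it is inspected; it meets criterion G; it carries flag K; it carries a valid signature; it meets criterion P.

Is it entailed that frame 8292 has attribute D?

Yes

By R4 (it carries flag K): it originates from an untrusted subnet.
By R7 (it has attribute C, it is inbound): it is authenticated.
By R8 (it satisfies condition G1, it is flagged for deep scan): it satisfies condition F.
By R11 (it is in state V, it is outbound): it is dropped.
By R12 (it is whitelisted, it is inbound): it satisfies condition J.
By R17 (it meets criterion Y, it is in category D1): it arrived on a privileged port.
By R22 (it arrived on a privileged port, it is in category D1): it is in category X.
By R2 (it is authenticated): it carries flag B.
By R3 (it originates from an untrusted subnet, it satisfies condition F): it is tagged M1.
By R10 (it carries flag B, it is flagged for deep scan): it has marker N.
By R13 (it is in category X, it meets criterion G): it meets criterion W.
By R20 (it has marker N): it satisfies condition T.
By R23 (it is tagged M1, it satisfies condition J): it meets criterion Q.
By R1 (it meets criterion W, it carries flag K, it is dropped): it matches a known-bad pattern.
By R28 (it matches a known-bad pattern, it satisfies condition T, it meets criterion Q): it is logged.
By R9 (it is logged): it has attribute Z.
By R21 (it has attribute Z): it has attribute D.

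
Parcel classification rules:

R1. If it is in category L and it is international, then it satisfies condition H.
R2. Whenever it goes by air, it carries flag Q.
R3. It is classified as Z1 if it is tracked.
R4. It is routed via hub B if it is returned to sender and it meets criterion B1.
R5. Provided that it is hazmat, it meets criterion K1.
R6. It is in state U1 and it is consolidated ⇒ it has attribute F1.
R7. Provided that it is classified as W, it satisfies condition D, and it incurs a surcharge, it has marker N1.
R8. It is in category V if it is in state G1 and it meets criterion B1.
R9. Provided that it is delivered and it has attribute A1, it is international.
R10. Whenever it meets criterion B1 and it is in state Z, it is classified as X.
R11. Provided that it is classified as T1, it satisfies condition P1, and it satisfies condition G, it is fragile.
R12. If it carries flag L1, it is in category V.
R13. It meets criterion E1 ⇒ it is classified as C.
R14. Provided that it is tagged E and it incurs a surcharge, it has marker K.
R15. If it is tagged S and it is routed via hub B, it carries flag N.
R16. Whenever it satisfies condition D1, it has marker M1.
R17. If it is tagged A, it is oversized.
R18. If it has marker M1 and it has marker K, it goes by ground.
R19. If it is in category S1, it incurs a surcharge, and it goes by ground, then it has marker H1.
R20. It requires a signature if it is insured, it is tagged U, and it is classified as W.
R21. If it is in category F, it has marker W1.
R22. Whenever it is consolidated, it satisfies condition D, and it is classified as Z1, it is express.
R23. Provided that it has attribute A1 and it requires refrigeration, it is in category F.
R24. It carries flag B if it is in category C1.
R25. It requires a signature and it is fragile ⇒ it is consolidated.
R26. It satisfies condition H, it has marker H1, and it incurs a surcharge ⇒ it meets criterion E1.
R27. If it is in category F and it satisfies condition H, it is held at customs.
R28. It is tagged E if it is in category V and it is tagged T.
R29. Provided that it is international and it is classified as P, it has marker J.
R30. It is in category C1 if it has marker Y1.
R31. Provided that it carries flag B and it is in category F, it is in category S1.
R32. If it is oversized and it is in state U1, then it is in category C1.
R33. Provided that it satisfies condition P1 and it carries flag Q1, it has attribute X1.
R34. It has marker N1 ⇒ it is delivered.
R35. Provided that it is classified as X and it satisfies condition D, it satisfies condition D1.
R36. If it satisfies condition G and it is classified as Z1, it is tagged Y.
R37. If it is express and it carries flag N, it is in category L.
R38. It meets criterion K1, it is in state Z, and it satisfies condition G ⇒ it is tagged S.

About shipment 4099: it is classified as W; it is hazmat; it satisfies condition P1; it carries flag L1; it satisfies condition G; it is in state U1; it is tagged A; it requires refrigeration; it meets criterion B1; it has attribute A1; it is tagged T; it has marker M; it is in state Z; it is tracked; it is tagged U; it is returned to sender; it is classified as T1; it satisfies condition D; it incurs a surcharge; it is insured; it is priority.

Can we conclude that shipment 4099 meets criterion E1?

Yes

By R3 (it is tracked): it is classified as Z1.
By R4 (it is returned to sender, it meets criterion B1): it is routed via hub B.
By R5 (it is hazmat): it meets criterion K1.
By R7 (it is classified as W, it satisfies condition D, it incurs a surcharge): it has marker N1.
By R10 (it meets criterion B1, it is in state Z): it is classified as X.
By R11 (it is classified as T1, it satisfies condition P1, it satisfies condition G): it is fragile.
By R12 (it carries flag L1): it is in category V.
By R17 (it is tagged A): it is oversized.
By R20 (it is insured, it is tagged U, it is classified as W): it requires a signature.
By R23 (it has attribute A1, it requires refrigeration): it is in category F.
By R25 (it requires a signature, it is fragile): it is consolidated.
By R28 (it is in category V, it is tagged T): it is tagged E.
By R32 (it is oversized, it is in state U1): it is in category C1.
By R34 (it has marker N1): it is delivered.
By R35 (it is classified as X, it satisfies condition D): it satisfies condition D1.
By R38 (it meets criterion K1, it is in state Z, it satisfies condition G): it is tagged S.
By R9 (it is delivered, it has attribute A1): it is international.
By R14 (it is tagged E, it incurs a surcharge): it has marker K.
By R15 (it is tagged S, it is routed via hub B): it carries flag N.
By R16 (it satisfies condition D1): it has marker M1.
By R18 (it has marker M1, it has marker K): it goes by ground.
By R22 (it is consolidated, it satisfies condition D, it is classified as Z1): it is express.
By R24 (it is in category C1): it carries flag B.
By R31 (it carries flag B, it is in category F): it is in category S1.
By R37 (it is express, it carries flag N): it is in category L.
By R1 (it is in category L, it is international): it satisfies condition H.
By R19 (it is in category S1, it incurs a surcharge, it goes by ground): it has marker H1.
By R26 (it satisfies condition H, it has marker H1, it incurs a surcharge): it meets criterion E1.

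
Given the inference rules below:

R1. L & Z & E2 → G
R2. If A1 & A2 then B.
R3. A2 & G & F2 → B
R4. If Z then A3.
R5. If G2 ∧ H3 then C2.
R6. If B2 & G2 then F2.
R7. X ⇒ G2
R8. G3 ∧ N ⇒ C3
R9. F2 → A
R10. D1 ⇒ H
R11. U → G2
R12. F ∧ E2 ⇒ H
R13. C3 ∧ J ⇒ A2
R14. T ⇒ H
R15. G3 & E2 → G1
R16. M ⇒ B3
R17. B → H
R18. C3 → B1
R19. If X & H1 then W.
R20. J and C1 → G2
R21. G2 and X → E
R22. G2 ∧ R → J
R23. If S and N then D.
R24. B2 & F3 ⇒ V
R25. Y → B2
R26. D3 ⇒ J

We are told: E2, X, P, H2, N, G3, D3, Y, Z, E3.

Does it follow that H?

No

Forward chaining from the given facts derives: A3, G2, C3, G1, B1, E, B2, J, F2, A, A2.
Rules concluding H: R10 needs D1; R12 needs F; R14 needs T; R17 needs B — none of these are established.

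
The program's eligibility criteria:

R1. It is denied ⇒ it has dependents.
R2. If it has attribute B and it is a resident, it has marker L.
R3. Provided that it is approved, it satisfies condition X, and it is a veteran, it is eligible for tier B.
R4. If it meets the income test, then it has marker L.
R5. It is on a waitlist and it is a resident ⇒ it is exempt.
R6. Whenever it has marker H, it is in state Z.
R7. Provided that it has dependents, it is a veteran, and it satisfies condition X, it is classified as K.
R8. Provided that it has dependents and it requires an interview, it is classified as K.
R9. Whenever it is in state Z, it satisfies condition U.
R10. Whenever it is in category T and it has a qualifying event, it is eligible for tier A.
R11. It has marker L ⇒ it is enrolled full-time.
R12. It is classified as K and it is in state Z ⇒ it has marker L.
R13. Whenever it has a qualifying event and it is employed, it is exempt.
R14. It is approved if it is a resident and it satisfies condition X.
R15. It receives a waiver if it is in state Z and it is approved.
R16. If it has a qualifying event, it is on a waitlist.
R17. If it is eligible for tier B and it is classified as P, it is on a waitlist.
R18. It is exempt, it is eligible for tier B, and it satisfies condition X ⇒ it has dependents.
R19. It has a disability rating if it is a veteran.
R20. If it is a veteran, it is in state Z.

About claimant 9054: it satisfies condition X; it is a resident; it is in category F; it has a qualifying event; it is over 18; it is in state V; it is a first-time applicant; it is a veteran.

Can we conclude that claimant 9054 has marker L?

Yes

By R14 (it is a resident, it satisfies condition X): it is approved.
By R16 (it has a qualifying event): it is on a waitlist.
By R20 (it is a veteran): it is in state Z.
By R3 (it is approved, it satisfies condition X, it is a veteran): it is eligible for tier B.
By R5 (it is on a waitlist, it is a resident): it is exempt.
By R18 (it is exempt, it is eligible for tier B, it satisfies condition X): it has dependents.
By R7 (it has dependents, it is a veteran, it satisfies condition X): it is classified as K.
By R12 (it is classified as K, it is in state Z): it has marker L.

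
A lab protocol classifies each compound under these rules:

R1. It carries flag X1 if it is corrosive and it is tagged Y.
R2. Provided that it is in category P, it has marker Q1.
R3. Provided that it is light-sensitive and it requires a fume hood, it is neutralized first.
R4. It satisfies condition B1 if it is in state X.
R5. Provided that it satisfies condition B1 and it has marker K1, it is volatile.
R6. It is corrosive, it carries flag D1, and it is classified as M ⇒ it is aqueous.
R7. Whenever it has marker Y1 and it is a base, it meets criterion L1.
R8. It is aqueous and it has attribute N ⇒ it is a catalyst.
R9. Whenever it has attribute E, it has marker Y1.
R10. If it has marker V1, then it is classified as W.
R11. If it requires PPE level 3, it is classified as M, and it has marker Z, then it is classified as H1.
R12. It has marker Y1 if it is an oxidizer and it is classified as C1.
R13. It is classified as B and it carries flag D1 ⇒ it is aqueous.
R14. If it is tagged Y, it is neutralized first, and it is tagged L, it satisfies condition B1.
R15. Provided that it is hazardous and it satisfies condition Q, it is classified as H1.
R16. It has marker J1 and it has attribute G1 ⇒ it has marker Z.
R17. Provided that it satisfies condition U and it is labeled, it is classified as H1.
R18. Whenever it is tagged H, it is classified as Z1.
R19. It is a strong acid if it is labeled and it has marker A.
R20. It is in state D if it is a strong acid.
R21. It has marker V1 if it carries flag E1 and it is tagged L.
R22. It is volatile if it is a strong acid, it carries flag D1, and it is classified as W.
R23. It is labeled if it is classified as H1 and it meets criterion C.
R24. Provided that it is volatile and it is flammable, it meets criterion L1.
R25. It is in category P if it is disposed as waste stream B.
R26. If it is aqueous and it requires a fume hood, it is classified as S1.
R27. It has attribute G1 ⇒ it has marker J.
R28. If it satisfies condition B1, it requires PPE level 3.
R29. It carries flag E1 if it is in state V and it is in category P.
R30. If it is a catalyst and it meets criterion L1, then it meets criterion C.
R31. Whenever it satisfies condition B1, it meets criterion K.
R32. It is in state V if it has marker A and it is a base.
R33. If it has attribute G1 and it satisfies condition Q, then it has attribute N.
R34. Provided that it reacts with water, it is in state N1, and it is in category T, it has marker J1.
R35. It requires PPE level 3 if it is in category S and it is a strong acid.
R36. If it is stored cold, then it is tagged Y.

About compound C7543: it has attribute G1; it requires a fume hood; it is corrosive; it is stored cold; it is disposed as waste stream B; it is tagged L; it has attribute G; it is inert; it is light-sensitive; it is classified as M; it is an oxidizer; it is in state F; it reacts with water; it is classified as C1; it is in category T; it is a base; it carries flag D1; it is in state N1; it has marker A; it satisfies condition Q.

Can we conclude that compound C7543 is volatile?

Yes

By R3 (it is light-sensitive, it requires a fume hood): it is neutralized first.
By R6 (it is corrosive, it carries flag D1, it is classified as M): it is aqueous.
By R12 (it is an oxidizer, it is classified as C1): it has marker Y1.
By R25 (it is disposed as waste stream B): it is in category P.
By R32 (it has marker A, it is a base): it is in state V.
By R33 (it has attribute G1, it satisfies condition Q): it has attribute N.
By R34 (it reacts with water, it is in state N1, it is in category T): it has marker J1.
By R36 (it is stored cold): it is tagged Y.
By R7 (it has marker Y1, it is a base): it meets criterion L1.
By R8 (it is aqueous, it has attribute N): it is a catalyst.
By R14 (it is tagged Y, it is neutralized first, it is tagged L): it satisfies condition B1.
By R16 (it has marker J1, it has attribute G1): it has marker Z.
By R28 (it satisfies condition B1): it requires PPE level 3.
By R29 (it is in state V, it is in category P): it carries flag E1.
By R30 (it is a catalyst, it meets criterion L1): it meets criterion C.
By R11 (it requires PPE level 3, it is classified as M, it has marker Z): it is classified as H1.
By R21 (it carries flag E1, it is tagged L): it has marker V1.
By R23 (it is classified as H1, it meets criterion C): it is labeled.
By R10 (it has marker V1): it is classified as W.
By R19 (it is labeled, it has marker A): it is a strong acid.
By R22 (it is a strong acid, it carries flag D1, it is classified as W): it is volatile.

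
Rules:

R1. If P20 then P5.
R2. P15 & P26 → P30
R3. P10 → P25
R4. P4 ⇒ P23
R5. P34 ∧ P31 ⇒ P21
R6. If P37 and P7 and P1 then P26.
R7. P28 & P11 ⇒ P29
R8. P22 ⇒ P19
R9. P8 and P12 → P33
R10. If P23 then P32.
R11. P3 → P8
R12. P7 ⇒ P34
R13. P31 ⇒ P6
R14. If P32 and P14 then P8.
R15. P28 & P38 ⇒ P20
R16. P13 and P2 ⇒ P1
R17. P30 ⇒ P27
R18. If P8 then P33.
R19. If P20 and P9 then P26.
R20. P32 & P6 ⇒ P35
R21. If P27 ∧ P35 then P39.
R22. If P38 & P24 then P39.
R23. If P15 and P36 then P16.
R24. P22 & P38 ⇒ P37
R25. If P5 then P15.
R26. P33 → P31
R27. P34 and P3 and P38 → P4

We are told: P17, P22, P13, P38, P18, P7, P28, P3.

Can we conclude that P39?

No

Forward chaining from the given facts derives: P19, P8, P34, P20, P33, P37, P31, P4, P5, P23, P21, P32, P6, P35, P15.
Rules concluding P39: R21 needs P27; R22 needs P24 — none of these are established.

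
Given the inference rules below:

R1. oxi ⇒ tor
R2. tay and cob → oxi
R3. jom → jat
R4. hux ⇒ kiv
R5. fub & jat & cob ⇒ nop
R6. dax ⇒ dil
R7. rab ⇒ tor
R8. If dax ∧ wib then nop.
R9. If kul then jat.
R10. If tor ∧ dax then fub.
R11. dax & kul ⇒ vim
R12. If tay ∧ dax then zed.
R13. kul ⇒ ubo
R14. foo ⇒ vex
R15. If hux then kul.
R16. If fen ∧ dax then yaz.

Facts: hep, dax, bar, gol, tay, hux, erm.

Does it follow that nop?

No

Forward chaining from the given facts derives: kiv, dil, zed, kul, jat, vim, ubo.
Rules concluding nop: R5 needs fub; R8 needs wib — none of these are established.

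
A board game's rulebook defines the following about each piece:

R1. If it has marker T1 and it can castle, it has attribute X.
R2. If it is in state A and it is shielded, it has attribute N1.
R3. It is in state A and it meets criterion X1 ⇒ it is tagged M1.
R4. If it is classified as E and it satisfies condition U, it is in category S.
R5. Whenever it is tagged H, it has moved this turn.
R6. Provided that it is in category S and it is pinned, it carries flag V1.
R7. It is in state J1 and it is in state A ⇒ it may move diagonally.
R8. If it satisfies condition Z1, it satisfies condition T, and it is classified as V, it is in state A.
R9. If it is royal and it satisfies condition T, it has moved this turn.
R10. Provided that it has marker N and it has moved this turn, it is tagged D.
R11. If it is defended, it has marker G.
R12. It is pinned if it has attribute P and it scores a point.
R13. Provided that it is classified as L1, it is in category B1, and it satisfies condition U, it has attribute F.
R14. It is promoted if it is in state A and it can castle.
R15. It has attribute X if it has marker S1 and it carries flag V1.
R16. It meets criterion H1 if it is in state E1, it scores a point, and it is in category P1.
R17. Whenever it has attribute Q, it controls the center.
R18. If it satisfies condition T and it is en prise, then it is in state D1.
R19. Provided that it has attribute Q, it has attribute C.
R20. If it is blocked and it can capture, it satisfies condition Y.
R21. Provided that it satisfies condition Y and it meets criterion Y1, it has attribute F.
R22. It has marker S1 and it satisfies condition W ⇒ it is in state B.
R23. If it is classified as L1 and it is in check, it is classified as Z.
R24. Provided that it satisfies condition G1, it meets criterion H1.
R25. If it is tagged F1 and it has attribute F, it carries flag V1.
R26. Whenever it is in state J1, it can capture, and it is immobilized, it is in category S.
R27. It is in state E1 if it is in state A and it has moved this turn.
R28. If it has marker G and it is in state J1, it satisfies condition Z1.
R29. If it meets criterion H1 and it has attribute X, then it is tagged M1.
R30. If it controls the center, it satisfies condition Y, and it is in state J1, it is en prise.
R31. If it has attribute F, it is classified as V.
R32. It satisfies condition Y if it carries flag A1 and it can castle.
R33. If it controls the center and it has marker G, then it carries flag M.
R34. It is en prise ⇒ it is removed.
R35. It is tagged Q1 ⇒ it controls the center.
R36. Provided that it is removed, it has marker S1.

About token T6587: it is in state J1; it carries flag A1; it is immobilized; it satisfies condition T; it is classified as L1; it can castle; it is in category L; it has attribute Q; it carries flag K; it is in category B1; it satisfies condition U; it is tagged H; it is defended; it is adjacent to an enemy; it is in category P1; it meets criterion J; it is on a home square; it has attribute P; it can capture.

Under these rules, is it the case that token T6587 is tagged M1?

Forward chaining from the given facts derives: has moved this turn, has marker G, has attribute F, controls the center, has attribute C, is in category S, satisfies condition Z1, is classified as V, satisfies condition Y, carries flag M, is in state A, is promoted, is in state E1, is en prise, is removed, has marker S1, may move diagonally, is in state D1.
Rules concluding "it is tagged M1": R3 needs "it meets criterion X1"; R29 needs "it meets criterion H1" — none of these are established.

No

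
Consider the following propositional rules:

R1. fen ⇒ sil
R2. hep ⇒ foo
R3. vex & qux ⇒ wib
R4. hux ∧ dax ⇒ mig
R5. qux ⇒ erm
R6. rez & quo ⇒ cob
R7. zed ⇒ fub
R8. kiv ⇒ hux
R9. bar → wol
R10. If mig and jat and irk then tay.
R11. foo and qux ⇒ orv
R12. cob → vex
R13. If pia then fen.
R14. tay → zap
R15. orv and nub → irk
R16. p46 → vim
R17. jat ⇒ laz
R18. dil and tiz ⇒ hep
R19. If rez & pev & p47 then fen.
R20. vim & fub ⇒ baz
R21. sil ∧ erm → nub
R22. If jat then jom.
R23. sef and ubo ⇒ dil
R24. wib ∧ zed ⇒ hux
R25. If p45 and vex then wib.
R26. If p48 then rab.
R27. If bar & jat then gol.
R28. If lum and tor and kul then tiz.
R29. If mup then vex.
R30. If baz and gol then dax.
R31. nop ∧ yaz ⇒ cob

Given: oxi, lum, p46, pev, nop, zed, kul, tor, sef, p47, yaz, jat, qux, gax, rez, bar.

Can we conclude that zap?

No

Forward chaining from the given facts derives: erm, fub, wol, vim, laz, fen, baz, jom, gol, tiz, dax, cob, sil, vex, nub, wib, hux, mig.
The only rule concluding zap is R14, which needs tay; that is never established.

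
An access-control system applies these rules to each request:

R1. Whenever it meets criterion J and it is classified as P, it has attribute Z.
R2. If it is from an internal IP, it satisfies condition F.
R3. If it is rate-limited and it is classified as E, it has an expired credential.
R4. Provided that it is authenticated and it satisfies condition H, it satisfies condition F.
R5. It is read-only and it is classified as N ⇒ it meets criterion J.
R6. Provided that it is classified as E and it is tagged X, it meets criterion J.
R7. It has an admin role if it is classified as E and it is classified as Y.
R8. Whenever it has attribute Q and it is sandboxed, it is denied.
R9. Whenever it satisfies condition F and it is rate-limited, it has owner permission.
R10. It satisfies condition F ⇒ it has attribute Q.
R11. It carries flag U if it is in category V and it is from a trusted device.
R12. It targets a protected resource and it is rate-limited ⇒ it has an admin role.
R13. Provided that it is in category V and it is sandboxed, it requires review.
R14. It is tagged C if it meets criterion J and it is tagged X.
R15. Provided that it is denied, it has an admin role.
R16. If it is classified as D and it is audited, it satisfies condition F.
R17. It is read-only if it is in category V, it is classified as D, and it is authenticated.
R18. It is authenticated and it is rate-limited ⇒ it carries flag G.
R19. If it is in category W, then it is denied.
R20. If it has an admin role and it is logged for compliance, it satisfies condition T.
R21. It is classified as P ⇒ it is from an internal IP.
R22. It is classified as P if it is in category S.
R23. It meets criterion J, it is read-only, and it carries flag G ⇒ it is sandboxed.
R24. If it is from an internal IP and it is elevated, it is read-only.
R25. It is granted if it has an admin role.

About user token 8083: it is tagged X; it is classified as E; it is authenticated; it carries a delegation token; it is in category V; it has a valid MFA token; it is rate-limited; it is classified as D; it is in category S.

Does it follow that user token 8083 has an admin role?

By R6 (it is classified as E, it is tagged X): it meets criterion J.
By R17 (it is in category V, it is classified as D, it is authenticated): it is read-only.
By R18 (it is authenticated, it is rate-limited): it carries flag G.
By R22 (it is in category S): it is classified as P.
By R23 (it meets criterion J, it is read-only, it carries flag G): it is sandboxed.
By R21 (it is classified as P): it is from an internal IP.
By R2 (it is from an internal IP): it satisfies condition F.
By R10 (it satisfies condition F): it has attribute Q.
By R8 (it has attribute Q, it is sandboxed): it is denied.
By R15 (it is denied): it has an admin role.

Yes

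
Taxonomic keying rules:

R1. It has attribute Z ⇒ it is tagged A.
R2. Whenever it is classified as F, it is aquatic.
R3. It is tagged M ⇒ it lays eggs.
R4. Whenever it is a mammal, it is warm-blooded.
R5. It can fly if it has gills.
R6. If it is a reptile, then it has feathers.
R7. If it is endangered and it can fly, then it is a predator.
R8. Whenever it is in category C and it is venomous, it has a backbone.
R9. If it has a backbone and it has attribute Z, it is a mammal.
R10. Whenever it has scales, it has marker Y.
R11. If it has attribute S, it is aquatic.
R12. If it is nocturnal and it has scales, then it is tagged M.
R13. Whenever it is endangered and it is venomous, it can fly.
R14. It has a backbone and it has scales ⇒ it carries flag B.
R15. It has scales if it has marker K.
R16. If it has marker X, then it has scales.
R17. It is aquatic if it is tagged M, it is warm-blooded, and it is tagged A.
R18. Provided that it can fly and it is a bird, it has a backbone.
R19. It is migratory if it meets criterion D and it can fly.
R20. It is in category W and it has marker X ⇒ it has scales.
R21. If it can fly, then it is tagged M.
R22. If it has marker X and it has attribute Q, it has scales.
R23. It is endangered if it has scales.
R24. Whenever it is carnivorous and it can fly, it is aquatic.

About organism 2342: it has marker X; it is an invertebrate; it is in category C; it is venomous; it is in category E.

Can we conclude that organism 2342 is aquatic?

Forward chaining from the given facts derives: has a backbone, has scales, is endangered, has marker Y, can fly, carries flag B, is tagged M, lays eggs, is a predator.
Rules concluding "it is aquatic": R2 needs "it is classified as F"; R11 needs "it has attribute S"; R17 needs "it is warm-blooded"; R24 needs "it is carnivorous" — none of these are established.

No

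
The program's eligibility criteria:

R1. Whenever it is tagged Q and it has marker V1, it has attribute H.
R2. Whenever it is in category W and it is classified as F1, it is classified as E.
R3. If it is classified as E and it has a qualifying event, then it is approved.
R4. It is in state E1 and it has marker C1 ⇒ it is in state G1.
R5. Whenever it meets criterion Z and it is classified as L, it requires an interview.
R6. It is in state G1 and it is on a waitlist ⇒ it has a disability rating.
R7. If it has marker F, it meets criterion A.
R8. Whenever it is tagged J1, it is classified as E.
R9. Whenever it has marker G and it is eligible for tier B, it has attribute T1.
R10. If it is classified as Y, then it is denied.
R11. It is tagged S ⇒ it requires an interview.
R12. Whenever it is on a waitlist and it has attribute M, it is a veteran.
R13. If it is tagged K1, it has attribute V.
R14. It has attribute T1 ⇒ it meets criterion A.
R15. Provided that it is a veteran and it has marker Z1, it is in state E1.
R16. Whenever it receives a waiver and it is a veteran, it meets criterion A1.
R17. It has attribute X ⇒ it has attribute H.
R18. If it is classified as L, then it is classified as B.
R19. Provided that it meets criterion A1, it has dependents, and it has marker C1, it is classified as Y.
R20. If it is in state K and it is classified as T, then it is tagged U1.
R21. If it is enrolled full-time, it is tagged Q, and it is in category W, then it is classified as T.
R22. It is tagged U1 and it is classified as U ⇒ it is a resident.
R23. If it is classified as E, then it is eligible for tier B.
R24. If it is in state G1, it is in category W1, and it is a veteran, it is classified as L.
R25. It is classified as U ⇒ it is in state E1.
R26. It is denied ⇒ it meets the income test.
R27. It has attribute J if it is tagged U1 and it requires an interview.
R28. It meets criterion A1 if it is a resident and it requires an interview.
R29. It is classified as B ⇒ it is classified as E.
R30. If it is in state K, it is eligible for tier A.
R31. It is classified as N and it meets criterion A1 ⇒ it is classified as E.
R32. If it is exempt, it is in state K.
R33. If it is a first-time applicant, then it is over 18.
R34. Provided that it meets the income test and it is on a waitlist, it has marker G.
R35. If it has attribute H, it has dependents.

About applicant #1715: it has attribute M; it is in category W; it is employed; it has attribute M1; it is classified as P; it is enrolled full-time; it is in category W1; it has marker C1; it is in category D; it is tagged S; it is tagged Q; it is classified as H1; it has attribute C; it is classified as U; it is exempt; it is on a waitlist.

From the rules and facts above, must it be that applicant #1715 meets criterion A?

Forward chaining from the given facts derives: requires an interview, is a veteran, is classified as T, is in state E1, is in state K, is in state G1, has a disability rating, is tagged U1, is a resident, is classified as L, has attribute J, meets criterion A1, is eligible for tier A, is classified as B, is classified as E, is eligible for tier B.
Rules concluding "it meets criterion A": R7 needs "it has marker F"; R14 needs "it has attribute T1" — none of these are established.

No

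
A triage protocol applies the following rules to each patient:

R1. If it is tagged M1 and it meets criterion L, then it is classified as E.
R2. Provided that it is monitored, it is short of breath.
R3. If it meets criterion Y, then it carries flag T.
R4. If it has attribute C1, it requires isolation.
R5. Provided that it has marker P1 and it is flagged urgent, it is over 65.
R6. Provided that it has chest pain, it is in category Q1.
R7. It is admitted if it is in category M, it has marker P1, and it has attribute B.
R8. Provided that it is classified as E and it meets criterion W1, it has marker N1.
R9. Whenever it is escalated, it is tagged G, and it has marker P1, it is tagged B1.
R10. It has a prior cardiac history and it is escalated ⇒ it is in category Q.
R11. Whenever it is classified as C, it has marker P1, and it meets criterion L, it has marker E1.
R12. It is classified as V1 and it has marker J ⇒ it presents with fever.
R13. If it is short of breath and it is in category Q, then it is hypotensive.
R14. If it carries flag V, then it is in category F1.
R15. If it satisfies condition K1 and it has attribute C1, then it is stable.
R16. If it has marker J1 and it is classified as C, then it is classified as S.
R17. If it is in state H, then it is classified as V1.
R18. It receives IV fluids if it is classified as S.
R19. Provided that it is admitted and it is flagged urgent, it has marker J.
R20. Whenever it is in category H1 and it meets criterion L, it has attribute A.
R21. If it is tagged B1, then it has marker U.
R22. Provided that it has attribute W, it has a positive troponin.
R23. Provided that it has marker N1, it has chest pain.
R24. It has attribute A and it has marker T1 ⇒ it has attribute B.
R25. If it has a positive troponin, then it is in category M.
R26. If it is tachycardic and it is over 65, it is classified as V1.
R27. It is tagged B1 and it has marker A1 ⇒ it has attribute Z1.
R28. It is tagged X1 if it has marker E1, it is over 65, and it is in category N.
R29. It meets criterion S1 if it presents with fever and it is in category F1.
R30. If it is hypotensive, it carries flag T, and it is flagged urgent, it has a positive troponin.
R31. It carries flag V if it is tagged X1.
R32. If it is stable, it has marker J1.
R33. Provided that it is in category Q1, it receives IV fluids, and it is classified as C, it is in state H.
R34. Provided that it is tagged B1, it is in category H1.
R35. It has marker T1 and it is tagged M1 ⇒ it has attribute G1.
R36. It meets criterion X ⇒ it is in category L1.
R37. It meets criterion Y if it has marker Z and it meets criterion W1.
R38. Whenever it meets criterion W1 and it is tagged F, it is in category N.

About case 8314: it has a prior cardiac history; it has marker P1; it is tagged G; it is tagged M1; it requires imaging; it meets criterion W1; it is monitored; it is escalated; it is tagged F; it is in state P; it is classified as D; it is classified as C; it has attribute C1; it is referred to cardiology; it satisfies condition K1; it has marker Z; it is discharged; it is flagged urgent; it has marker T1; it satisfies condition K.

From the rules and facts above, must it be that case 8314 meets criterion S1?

No

Forward chaining from the given facts derives: is short of breath, requires isolation, is over 65, is tagged B1, is in category Q, is hypotensive, is stable, has marker U, has marker J1, is in category H1, has attribute G1, meets criterion Y, is in category N, carries flag T, is classified as S, receives IV fluids, has a positive troponin, is in category M.
The only rule concluding "it meets criterion S1" is R29, which needs "it presents with fever"; that is never established.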